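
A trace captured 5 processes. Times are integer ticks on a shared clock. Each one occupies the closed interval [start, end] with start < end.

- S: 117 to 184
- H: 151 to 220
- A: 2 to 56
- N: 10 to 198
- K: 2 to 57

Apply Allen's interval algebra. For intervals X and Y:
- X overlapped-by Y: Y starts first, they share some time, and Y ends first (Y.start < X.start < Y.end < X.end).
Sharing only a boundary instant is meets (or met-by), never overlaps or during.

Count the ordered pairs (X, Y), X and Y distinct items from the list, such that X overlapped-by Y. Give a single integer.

Checking all 20 ordered pairs for relation 'overlapped-by'; matching pairs in alphabetical order:
(H, N): H overlapped-by N ✓
(H, S): H overlapped-by S ✓
(N, A): N overlapped-by A ✓
(N, K): N overlapped-by K ✓
Count: 4.

4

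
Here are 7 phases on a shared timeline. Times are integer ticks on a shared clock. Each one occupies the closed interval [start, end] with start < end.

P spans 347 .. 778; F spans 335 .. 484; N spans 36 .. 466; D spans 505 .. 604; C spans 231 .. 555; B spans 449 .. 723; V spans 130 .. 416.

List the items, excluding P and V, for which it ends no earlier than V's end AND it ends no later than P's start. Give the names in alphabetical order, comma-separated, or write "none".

Conditions: its end is no earlier than V's end (X.end >= 416) AND its end is no later than P's start (X.end <= 347).
B: end 723 >= 416? ✓; end 723 <= 347? ✗ → no.
C: end 555 >= 416? ✓; end 555 <= 347? ✗ → no.
D: end 604 >= 416? ✓; end 604 <= 347? ✗ → no.
F: end 484 >= 416? ✓; end 484 <= 347? ✗ → no.
N: end 466 >= 416? ✓; end 466 <= 347? ✗ → no.
Result: none.

none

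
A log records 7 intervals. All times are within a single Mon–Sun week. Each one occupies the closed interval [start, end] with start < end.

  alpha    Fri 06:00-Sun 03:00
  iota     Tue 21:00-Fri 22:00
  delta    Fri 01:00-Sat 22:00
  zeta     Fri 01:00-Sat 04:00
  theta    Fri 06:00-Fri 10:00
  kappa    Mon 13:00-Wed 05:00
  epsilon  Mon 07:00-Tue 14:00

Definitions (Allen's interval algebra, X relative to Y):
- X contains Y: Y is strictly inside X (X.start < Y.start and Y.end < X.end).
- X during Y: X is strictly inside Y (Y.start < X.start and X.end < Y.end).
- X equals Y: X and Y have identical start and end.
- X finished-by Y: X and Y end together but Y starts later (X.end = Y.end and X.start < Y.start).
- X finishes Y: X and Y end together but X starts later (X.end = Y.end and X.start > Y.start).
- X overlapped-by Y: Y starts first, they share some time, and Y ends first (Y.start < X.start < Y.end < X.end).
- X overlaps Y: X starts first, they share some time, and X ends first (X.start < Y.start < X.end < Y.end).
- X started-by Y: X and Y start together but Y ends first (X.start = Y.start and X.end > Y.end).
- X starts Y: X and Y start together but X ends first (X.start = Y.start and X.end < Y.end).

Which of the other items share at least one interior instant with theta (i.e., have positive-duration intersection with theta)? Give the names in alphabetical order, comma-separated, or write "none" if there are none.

Target theta = [Fri 06:00, Fri 10:00].
alpha [Fri 06:00, Sun 03:00] → started-by → yes.
delta [Fri 01:00, Sat 22:00] → contains → yes.
epsilon [Mon 07:00, Tue 14:00] → before → no.
iota [Tue 21:00, Fri 22:00] → contains → yes.
kappa [Mon 13:00, Wed 05:00] → before → no.
zeta [Fri 01:00, Sat 04:00] → contains → yes.
Result: alpha, delta, iota, zeta.

alpha, delta, iota, zeta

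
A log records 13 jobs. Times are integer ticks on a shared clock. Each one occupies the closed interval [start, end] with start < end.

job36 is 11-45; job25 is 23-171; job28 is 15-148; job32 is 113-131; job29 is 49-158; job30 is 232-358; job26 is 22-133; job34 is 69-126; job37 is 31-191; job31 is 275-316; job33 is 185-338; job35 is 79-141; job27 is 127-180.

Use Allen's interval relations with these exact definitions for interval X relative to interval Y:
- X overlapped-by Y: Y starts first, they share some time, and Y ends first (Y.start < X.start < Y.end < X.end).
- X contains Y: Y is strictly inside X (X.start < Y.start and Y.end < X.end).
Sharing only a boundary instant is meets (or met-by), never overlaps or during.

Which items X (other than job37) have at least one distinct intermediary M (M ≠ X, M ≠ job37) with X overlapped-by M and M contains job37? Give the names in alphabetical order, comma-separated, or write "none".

none

Target job37 = [31, 191].
Intermediaries M with M contains job37: none.
Union: none.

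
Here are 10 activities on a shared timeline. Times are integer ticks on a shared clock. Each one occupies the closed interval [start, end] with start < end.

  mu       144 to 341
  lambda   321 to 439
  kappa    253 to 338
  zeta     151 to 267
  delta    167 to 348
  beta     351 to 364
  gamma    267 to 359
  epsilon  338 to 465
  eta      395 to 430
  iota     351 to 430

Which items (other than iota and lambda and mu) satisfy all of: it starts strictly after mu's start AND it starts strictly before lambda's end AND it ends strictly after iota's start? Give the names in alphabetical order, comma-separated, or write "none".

beta, epsilon, eta, gamma

Conditions: its start is strictly after mu's start (X.start > 144) AND its start is strictly before lambda's end (X.start < 439) AND its end is strictly after iota's start (X.end > 351).
beta: start 351 > 144? ✓; start 351 < 439? ✓; end 364 > 351? ✓ → yes.
delta: start 167 > 144? ✓; start 167 < 439? ✓; end 348 > 351? ✗ → no.
epsilon: start 338 > 144? ✓; start 338 < 439? ✓; end 465 > 351? ✓ → yes.
eta: start 395 > 144? ✓; start 395 < 439? ✓; end 430 > 351? ✓ → yes.
gamma: start 267 > 144? ✓; start 267 < 439? ✓; end 359 > 351? ✓ → yes.
kappa: start 253 > 144? ✓; start 253 < 439? ✓; end 338 > 351? ✗ → no.
zeta: start 151 > 144? ✓; start 151 < 439? ✓; end 267 > 351? ✗ → no.
Result: beta, epsilon, eta, gamma.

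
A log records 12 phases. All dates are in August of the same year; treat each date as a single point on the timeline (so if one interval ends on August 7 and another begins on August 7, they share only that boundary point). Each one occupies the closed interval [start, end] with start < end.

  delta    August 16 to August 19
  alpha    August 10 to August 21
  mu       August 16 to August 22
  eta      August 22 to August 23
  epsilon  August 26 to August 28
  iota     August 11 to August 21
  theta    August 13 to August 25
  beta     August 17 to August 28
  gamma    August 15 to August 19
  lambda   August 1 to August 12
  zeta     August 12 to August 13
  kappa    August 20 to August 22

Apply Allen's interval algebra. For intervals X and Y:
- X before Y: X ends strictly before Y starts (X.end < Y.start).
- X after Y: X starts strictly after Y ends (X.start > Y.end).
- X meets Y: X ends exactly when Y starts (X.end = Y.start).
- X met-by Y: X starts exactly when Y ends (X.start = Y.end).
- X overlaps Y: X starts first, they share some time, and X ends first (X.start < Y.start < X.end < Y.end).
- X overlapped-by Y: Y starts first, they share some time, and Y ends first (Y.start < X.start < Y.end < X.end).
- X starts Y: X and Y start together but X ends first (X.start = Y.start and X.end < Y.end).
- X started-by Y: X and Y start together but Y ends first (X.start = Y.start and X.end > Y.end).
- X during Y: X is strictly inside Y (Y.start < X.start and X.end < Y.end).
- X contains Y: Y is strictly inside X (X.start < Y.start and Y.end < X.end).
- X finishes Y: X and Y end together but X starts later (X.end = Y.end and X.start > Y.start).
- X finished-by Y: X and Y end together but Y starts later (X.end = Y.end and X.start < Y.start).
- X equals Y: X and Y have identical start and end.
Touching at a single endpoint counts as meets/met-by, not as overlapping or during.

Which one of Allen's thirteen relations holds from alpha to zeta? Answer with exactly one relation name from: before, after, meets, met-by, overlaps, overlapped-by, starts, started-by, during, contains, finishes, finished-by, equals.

contains

alpha = [August 10, August 21]; zeta = [August 12, August 13].
Compare endpoints: alpha.start < zeta.start, alpha.start < zeta.end, alpha.end > zeta.start, alpha.end > zeta.end.
That pattern is 'contains'.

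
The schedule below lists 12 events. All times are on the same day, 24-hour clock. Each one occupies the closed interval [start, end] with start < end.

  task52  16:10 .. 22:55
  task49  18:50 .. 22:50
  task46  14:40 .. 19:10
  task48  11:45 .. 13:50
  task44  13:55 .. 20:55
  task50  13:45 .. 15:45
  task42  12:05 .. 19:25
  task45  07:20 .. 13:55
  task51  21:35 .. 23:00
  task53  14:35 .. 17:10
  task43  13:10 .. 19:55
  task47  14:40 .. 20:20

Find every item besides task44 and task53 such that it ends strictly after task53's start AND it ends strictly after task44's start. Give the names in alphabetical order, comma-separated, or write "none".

Conditions: its end is strictly after task53's start (X.end > 14:35) AND its end is strictly after task44's start (X.end > 13:55).
task42: end 19:25 > 14:35? ✓; end 19:25 > 13:55? ✓ → yes.
task43: end 19:55 > 14:35? ✓; end 19:55 > 13:55? ✓ → yes.
task45: end 13:55 > 14:35? ✗; end 13:55 > 13:55? ✗ → no.
task46: end 19:10 > 14:35? ✓; end 19:10 > 13:55? ✓ → yes.
task47: end 20:20 > 14:35? ✓; end 20:20 > 13:55? ✓ → yes.
task48: end 13:50 > 14:35? ✗; end 13:50 > 13:55? ✗ → no.
task49: end 22:50 > 14:35? ✓; end 22:50 > 13:55? ✓ → yes.
task50: end 15:45 > 14:35? ✓; end 15:45 > 13:55? ✓ → yes.
task51: end 23:00 > 14:35? ✓; end 23:00 > 13:55? ✓ → yes.
task52: end 22:55 > 14:35? ✓; end 22:55 > 13:55? ✓ → yes.
Result: task42, task43, task46, task47, task49, task50, task51, task52.

task42, task43, task46, task47, task49, task50, task51, task52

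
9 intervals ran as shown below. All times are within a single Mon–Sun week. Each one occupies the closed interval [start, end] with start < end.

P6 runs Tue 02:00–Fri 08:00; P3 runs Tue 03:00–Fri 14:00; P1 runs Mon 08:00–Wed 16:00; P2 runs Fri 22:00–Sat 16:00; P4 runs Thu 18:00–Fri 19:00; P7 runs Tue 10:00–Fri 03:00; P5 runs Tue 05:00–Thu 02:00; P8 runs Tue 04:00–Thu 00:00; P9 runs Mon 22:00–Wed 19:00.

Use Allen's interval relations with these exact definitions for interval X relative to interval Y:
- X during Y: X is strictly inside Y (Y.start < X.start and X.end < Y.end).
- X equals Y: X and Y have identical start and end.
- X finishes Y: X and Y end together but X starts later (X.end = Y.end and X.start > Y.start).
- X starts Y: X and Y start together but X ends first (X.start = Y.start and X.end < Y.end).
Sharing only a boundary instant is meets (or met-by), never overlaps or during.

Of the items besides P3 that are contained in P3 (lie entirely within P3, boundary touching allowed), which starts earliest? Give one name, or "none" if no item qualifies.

Target P3 = [Tue 03:00, Fri 14:00].
P1 [Mon 08:00, Wed 16:00] → overlaps → excluded.
P2 [Fri 22:00, Sat 16:00] → after → excluded.
P4 [Thu 18:00, Fri 19:00] → overlapped-by → excluded.
P5 [Tue 05:00, Thu 02:00] → during → candidate.
P6 [Tue 02:00, Fri 08:00] → overlaps → excluded.
P7 [Tue 10:00, Fri 03:00] → during → candidate.
P8 [Tue 04:00, Thu 00:00] → during → candidate.
P9 [Mon 22:00, Wed 19:00] → overlaps → excluded.
Among candidates, earliest start is Tue 04:00 → P8.

P8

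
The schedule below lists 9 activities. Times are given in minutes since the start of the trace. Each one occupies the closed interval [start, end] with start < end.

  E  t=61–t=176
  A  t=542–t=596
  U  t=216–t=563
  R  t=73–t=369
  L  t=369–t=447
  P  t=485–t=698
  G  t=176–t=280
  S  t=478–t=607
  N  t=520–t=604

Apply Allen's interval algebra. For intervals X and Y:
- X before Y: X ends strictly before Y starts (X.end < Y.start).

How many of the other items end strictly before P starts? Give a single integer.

Target P = [t=485, t=698].
A [t=542, t=596] → during → no.
E [t=61, t=176] → before → counts.
G [t=176, t=280] → before → counts.
L [t=369, t=447] → before → counts.
N [t=520, t=604] → during → no.
R [t=73, t=369] → before → counts.
S [t=478, t=607] → overlaps → no.
U [t=216, t=563] → overlaps → no.
Total: 4.

4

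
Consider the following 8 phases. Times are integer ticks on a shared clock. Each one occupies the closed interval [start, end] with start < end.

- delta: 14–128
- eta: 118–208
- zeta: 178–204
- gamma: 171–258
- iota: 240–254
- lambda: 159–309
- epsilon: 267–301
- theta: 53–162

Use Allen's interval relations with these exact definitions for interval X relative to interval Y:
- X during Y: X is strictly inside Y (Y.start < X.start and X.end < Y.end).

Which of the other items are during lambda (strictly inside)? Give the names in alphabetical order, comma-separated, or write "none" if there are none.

Target lambda = [159, 309].
delta [14, 128] → before → no.
epsilon [267, 301] → during → yes.
eta [118, 208] → overlaps → no.
gamma [171, 258] → during → yes.
iota [240, 254] → during → yes.
theta [53, 162] → overlaps → no.
zeta [178, 204] → during → yes.
Result: epsilon, gamma, iota, zeta.

epsilon, gamma, iota, zeta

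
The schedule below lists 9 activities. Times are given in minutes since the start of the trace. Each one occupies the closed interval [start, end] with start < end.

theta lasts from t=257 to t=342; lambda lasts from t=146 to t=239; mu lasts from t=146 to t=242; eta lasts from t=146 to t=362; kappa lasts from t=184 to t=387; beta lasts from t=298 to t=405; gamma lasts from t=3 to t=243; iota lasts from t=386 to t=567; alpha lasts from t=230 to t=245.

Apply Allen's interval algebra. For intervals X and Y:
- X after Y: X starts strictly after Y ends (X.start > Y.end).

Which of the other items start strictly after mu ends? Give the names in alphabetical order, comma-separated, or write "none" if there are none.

beta, iota, theta

Target mu = [t=146, t=242].
alpha [t=230, t=245] → overlapped-by → no.
beta [t=298, t=405] → after → yes.
eta [t=146, t=362] → started-by → no.
gamma [t=3, t=243] → contains → no.
iota [t=386, t=567] → after → yes.
kappa [t=184, t=387] → overlapped-by → no.
lambda [t=146, t=239] → starts → no.
theta [t=257, t=342] → after → yes.
Result: beta, iota, theta.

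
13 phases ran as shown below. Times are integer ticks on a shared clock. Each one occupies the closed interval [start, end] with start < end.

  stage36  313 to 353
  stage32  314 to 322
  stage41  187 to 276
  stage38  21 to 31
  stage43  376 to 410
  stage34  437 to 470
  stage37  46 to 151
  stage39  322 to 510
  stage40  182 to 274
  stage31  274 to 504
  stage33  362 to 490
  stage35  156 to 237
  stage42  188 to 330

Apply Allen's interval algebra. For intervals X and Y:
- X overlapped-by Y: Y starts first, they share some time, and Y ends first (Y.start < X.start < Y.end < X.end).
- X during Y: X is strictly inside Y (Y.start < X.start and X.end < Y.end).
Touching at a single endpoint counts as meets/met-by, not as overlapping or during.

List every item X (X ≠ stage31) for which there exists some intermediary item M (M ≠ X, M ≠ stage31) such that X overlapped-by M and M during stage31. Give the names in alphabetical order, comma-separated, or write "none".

stage39

Target stage31 = [274, 504].
Intermediaries M with M during stage31: stage32, stage33, stage34, stage36, stage43.
Via stage32 — items with X overlapped-by stage32: none.
Via stage33 — items with X overlapped-by stage33: none.
Via stage34 — items with X overlapped-by stage34: none.
Via stage36 — items with X overlapped-by stage36: stage39.
Via stage43 — items with X overlapped-by stage43: none.
Union: stage39.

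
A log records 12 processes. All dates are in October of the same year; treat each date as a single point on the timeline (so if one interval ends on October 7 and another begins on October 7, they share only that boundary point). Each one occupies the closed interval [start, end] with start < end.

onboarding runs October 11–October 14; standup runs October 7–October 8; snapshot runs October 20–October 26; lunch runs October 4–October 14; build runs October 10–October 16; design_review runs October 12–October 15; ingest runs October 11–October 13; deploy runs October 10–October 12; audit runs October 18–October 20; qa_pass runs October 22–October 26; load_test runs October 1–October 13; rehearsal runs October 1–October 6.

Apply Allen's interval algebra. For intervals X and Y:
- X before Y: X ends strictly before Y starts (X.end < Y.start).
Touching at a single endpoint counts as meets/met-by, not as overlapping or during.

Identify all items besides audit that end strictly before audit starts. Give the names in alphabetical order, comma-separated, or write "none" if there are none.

build, deploy, design_review, ingest, load_test, lunch, onboarding, rehearsal, standup

Target audit = [October 18, October 20].
build [October 10, October 16] → before → yes.
deploy [October 10, October 12] → before → yes.
design_review [October 12, October 15] → before → yes.
ingest [October 11, October 13] → before → yes.
load_test [October 1, October 13] → before → yes.
lunch [October 4, October 14] → before → yes.
onboarding [October 11, October 14] → before → yes.
qa_pass [October 22, October 26] → after → no.
rehearsal [October 1, October 6] → before → yes.
snapshot [October 20, October 26] → met-by → no.
standup [October 7, October 8] → before → yes.
Result: build, deploy, design_review, ingest, load_test, lunch, onboarding, rehearsal, standup.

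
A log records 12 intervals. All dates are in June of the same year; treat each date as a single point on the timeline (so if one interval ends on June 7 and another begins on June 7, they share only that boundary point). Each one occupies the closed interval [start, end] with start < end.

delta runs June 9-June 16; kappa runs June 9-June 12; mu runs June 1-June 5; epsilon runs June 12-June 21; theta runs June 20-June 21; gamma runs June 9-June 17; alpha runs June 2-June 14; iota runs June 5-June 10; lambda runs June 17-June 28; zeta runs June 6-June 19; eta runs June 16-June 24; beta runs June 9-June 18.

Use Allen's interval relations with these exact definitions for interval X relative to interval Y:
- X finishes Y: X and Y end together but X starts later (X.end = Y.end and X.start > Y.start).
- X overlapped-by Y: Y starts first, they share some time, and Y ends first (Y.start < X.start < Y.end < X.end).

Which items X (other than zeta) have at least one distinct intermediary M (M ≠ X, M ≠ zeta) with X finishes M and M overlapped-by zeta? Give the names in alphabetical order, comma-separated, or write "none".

theta

Target zeta = [June 6, June 19].
Intermediaries M with M overlapped-by zeta: epsilon, eta, lambda.
Via epsilon — items with X finishes epsilon: theta.
Via eta — items with X finishes eta: none.
Via lambda — items with X finishes lambda: none.
Union: theta.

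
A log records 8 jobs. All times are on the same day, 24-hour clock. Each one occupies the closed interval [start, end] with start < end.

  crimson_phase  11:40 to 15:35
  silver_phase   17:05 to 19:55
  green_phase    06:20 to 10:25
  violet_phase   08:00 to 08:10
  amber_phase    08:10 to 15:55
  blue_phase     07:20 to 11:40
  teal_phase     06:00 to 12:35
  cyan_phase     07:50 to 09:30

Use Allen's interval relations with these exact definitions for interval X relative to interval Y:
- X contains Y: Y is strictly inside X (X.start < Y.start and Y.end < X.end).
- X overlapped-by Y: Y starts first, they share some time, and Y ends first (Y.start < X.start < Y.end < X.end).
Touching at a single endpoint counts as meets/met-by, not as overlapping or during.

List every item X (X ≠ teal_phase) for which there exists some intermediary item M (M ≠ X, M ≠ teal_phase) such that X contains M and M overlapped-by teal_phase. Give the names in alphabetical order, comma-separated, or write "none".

Target teal_phase = [06:00, 12:35].
Intermediaries M with M overlapped-by teal_phase: amber_phase, crimson_phase.
Via amber_phase — items with X contains amber_phase: none.
Via crimson_phase — items with X contains crimson_phase: amber_phase.
Union: amber_phase.

amber_phase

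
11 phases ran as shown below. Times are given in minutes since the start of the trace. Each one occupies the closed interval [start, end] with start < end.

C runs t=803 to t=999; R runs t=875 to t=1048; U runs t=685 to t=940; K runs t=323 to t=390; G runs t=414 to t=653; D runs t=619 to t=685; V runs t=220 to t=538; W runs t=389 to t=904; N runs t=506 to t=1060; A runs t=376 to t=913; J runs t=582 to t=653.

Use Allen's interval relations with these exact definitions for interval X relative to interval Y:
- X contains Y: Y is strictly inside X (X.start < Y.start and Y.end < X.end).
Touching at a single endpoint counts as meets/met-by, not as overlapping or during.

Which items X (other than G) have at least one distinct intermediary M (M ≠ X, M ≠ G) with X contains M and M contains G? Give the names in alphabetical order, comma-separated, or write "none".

Target G = [t=414, t=653].
Intermediaries M with M contains G: A, W.
Via A — items with X contains A: none.
Via W — items with X contains W: A.
Union: A.

A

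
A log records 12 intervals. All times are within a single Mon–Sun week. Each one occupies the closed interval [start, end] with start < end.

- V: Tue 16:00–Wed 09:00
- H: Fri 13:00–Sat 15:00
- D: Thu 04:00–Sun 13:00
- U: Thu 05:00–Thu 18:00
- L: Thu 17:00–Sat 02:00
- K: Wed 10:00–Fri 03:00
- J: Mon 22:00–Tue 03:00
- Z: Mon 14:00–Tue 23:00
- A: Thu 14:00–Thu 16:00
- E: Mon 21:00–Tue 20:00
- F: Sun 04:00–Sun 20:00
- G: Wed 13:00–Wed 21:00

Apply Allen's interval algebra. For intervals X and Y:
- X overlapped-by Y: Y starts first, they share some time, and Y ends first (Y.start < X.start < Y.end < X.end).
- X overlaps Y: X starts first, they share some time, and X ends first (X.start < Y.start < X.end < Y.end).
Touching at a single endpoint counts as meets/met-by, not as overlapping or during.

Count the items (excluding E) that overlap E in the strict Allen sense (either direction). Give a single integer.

1

Target E = [Mon 21:00, Tue 20:00].
A [Thu 14:00, Thu 16:00] → after → no.
D [Thu 04:00, Sun 13:00] → after → no.
F [Sun 04:00, Sun 20:00] → after → no.
G [Wed 13:00, Wed 21:00] → after → no.
H [Fri 13:00, Sat 15:00] → after → no.
J [Mon 22:00, Tue 03:00] → during → no.
K [Wed 10:00, Fri 03:00] → after → no.
L [Thu 17:00, Sat 02:00] → after → no.
U [Thu 05:00, Thu 18:00] → after → no.
V [Tue 16:00, Wed 09:00] → overlapped-by → counts.
Z [Mon 14:00, Tue 23:00] → contains → no.
Total: 1.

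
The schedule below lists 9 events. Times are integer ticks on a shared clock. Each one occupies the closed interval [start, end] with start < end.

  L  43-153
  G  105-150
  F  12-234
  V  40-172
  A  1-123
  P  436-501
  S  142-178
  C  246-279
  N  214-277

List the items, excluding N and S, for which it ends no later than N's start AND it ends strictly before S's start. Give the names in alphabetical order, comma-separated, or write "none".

A

Conditions: its end is no later than N's start (X.end <= 214) AND its end is strictly before S's start (X.end < 142).
A: end 123 <= 214? ✓; end 123 < 142? ✓ → yes.
C: end 279 <= 214? ✗; end 279 < 142? ✗ → no.
F: end 234 <= 214? ✗; end 234 < 142? ✗ → no.
G: end 150 <= 214? ✓; end 150 < 142? ✗ → no.
L: end 153 <= 214? ✓; end 153 < 142? ✗ → no.
P: end 501 <= 214? ✗; end 501 < 142? ✗ → no.
V: end 172 <= 214? ✓; end 172 < 142? ✗ → no.
Result: A.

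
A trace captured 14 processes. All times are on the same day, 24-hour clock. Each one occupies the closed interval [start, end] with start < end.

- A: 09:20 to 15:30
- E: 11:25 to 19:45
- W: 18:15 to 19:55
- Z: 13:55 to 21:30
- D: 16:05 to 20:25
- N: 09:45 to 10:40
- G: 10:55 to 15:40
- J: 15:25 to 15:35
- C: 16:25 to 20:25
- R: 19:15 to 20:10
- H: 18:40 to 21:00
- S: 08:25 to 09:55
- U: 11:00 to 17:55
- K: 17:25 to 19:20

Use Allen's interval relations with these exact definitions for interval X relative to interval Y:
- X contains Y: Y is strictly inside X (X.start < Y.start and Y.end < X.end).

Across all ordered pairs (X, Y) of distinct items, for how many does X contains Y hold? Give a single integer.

Checking all 182 ordered pairs for relation 'contains'; matching pairs in alphabetical order:
(A, N): A contains N ✓
(C, K): C contains K ✓
(C, R): C contains R ✓
(C, W): C contains W ✓
(D, K): D contains K ✓
(D, R): D contains R ✓
(D, W): D contains W ✓
(E, J): E contains J ✓
(E, K): E contains K ✓
(G, J): G contains J ✓
(H, R): H contains R ✓
(U, J): U contains J ✓
(Z, C): Z contains C ✓
(Z, D): Z contains D ✓
(Z, H): Z contains H ✓
(Z, J): Z contains J ✓
(Z, K): Z contains K ✓
(Z, R): Z contains R ✓
(Z, W): Z contains W ✓
Count: 19.

19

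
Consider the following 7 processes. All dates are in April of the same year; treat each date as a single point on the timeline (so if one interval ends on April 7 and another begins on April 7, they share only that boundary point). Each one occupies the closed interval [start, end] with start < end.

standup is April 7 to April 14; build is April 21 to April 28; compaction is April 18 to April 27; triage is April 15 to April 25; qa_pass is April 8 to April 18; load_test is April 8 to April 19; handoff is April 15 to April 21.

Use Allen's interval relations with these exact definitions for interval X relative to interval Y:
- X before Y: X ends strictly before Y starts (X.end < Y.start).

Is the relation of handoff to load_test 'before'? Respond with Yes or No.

No

handoff = [April 15, April 21], load_test = [April 8, April 19].
Actual relation of handoff to load_test: overlapped-by.
Asked whether 'before' holds → No.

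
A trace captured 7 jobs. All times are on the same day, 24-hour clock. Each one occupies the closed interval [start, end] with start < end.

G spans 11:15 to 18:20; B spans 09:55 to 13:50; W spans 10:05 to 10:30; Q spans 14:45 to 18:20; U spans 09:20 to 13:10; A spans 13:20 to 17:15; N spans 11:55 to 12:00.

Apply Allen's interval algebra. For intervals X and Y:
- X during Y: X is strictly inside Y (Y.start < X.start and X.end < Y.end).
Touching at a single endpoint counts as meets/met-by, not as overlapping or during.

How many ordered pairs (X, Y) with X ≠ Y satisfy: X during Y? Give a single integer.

6

Checking all 42 ordered pairs for relation 'during'; matching pairs in alphabetical order:
(A, G): A during G ✓
(N, B): N during B ✓
(N, G): N during G ✓
(N, U): N during U ✓
(W, B): W during B ✓
(W, U): W during U ✓
Count: 6.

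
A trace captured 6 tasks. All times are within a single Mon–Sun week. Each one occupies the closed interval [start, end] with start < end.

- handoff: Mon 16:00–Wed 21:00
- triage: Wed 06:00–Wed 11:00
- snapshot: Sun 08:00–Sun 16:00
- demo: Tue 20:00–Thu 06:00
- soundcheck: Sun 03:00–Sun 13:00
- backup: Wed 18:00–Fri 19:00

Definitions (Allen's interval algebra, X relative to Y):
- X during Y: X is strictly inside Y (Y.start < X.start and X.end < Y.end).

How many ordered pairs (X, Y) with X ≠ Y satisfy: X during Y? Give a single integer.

Checking all 30 ordered pairs for relation 'during'; matching pairs in alphabetical order:
(triage, demo): triage during demo ✓
(triage, handoff): triage during handoff ✓
Count: 2.

2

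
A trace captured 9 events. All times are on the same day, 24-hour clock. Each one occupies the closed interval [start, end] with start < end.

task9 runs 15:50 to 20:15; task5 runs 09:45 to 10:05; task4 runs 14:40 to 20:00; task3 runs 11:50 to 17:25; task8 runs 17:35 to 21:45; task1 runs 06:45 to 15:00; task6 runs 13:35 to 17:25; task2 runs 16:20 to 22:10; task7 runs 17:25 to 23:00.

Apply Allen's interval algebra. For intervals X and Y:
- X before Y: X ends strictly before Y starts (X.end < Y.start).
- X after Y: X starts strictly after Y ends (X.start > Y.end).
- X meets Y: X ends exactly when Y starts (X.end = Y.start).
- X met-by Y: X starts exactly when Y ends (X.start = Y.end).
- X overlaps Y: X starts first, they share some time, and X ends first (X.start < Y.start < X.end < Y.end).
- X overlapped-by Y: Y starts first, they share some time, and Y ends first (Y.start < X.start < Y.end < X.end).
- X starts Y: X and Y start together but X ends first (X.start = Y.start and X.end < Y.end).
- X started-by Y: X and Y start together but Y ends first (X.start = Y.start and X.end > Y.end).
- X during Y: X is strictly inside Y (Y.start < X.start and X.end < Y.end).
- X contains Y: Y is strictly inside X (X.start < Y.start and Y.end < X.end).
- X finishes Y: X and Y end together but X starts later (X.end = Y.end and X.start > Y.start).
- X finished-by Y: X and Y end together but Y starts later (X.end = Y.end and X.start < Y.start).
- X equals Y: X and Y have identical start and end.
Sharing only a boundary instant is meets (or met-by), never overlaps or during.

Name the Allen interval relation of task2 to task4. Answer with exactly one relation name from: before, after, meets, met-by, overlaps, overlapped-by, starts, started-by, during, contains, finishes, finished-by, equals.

task2 = [16:20, 22:10]; task4 = [14:40, 20:00].
Compare endpoints: task2.start > task4.start, task2.start < task4.end, task2.end > task4.start, task2.end > task4.end.
That pattern is 'overlapped-by'.

overlapped-by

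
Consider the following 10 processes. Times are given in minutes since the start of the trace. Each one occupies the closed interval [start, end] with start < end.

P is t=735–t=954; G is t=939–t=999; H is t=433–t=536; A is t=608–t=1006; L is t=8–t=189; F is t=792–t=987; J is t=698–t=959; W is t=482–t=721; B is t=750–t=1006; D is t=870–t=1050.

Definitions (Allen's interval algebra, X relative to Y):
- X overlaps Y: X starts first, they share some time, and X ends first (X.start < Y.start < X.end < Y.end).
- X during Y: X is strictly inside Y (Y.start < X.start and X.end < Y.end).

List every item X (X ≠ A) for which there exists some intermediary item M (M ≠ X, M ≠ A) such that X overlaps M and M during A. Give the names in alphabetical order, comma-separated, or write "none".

Target A = [t=608, t=1006].
Intermediaries M with M during A: F, G, J, P.
Via F — items with X overlaps F: J, P.
Via G — items with X overlaps G: F, J, P.
Via J — items with X overlaps J: W.
Via P — items with X overlaps P: none.
Union: F, J, P, W.

F, J, P, W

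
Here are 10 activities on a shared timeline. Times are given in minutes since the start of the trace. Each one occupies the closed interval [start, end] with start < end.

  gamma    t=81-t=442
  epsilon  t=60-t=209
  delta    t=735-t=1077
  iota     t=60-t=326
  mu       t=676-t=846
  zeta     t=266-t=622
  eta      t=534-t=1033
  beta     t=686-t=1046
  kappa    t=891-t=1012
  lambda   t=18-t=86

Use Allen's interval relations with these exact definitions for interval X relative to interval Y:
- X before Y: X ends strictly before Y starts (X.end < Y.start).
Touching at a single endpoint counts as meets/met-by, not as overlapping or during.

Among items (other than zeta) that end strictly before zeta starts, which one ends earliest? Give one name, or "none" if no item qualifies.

lambda

Target zeta = [t=266, t=622].
beta [t=686, t=1046] → after → excluded.
delta [t=735, t=1077] → after → excluded.
epsilon [t=60, t=209] → before → candidate.
eta [t=534, t=1033] → overlapped-by → excluded.
gamma [t=81, t=442] → overlaps → excluded.
iota [t=60, t=326] → overlaps → excluded.
kappa [t=891, t=1012] → after → excluded.
lambda [t=18, t=86] → before → candidate.
mu [t=676, t=846] → after → excluded.
Among candidates, earliest end is t=86 → lambda.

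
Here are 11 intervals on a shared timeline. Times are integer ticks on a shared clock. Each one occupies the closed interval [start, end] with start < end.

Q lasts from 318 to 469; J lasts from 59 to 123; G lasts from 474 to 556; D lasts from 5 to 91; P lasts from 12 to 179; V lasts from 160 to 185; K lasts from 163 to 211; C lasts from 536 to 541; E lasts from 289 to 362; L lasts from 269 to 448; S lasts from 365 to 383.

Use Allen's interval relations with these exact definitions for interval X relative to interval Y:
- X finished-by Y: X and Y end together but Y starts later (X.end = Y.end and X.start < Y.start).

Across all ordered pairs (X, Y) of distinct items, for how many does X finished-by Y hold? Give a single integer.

Checking all 110 ordered pairs for relation 'finished-by'; matching pairs in alphabetical order:
No pair satisfies it.
Count: 0.

0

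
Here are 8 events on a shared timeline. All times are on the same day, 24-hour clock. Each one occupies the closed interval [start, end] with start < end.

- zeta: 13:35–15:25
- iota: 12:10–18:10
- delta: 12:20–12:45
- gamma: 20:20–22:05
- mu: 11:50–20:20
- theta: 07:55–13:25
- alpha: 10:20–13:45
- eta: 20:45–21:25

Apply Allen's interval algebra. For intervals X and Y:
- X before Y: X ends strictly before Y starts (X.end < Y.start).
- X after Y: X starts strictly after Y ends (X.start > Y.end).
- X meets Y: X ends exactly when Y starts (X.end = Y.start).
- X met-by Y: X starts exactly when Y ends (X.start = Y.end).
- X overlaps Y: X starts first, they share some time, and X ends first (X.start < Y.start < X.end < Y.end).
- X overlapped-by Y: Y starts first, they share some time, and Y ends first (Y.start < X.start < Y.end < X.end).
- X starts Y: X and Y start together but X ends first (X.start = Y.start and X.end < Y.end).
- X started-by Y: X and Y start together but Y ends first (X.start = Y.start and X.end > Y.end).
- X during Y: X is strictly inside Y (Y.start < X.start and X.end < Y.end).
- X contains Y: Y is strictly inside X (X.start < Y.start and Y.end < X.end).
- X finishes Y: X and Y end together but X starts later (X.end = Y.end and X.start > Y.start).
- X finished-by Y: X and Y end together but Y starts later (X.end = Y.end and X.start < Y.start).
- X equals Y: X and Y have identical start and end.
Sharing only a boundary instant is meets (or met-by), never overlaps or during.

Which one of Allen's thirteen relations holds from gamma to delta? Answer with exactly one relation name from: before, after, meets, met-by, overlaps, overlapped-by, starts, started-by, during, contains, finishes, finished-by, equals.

gamma = [20:20, 22:05]; delta = [12:20, 12:45].
Compare endpoints: gamma.start > delta.start, gamma.start > delta.end, gamma.end > delta.start, gamma.end > delta.end.
That pattern is 'after'.

after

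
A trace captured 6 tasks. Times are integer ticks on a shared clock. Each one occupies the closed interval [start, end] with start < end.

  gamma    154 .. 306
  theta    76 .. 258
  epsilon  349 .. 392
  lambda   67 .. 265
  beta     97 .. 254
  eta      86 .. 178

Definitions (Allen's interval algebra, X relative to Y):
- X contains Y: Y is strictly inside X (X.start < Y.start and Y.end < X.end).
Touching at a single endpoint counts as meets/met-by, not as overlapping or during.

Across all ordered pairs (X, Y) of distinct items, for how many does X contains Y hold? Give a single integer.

5

Checking all 30 ordered pairs for relation 'contains'; matching pairs in alphabetical order:
(lambda, beta): lambda contains beta ✓
(lambda, eta): lambda contains eta ✓
(lambda, theta): lambda contains theta ✓
(theta, beta): theta contains beta ✓
(theta, eta): theta contains eta ✓
Count: 5.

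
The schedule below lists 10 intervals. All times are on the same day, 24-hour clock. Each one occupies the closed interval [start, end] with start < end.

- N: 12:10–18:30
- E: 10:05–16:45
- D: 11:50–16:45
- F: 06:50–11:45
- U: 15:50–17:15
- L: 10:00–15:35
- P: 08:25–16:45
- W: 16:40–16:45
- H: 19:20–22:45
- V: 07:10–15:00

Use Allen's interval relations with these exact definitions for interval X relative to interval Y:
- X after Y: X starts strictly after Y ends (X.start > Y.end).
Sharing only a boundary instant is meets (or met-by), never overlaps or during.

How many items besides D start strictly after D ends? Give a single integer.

Target D = [11:50, 16:45].
E [10:05, 16:45] → finished-by → no.
F [06:50, 11:45] → before → no.
H [19:20, 22:45] → after → counts.
L [10:00, 15:35] → overlaps → no.
N [12:10, 18:30] → overlapped-by → no.
P [08:25, 16:45] → finished-by → no.
U [15:50, 17:15] → overlapped-by → no.
V [07:10, 15:00] → overlaps → no.
W [16:40, 16:45] → finishes → no.
Total: 1.

1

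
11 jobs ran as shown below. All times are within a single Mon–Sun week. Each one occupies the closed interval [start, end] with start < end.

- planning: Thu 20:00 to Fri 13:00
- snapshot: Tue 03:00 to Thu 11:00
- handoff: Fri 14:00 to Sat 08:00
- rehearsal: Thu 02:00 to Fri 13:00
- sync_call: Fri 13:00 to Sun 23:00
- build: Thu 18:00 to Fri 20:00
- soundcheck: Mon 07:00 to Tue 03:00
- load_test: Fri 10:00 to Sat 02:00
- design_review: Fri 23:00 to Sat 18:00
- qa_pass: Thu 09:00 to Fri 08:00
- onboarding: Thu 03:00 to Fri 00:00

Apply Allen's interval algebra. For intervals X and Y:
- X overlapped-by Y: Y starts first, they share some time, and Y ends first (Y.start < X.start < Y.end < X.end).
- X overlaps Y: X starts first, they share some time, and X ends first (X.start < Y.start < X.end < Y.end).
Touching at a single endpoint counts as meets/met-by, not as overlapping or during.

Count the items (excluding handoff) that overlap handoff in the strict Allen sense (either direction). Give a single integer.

3

Target handoff = [Fri 14:00, Sat 08:00].
build [Thu 18:00, Fri 20:00] → overlaps → counts.
design_review [Fri 23:00, Sat 18:00] → overlapped-by → counts.
load_test [Fri 10:00, Sat 02:00] → overlaps → counts.
onboarding [Thu 03:00, Fri 00:00] → before → no.
planning [Thu 20:00, Fri 13:00] → before → no.
qa_pass [Thu 09:00, Fri 08:00] → before → no.
rehearsal [Thu 02:00, Fri 13:00] → before → no.
snapshot [Tue 03:00, Thu 11:00] → before → no.
soundcheck [Mon 07:00, Tue 03:00] → before → no.
sync_call [Fri 13:00, Sun 23:00] → contains → no.
Total: 3.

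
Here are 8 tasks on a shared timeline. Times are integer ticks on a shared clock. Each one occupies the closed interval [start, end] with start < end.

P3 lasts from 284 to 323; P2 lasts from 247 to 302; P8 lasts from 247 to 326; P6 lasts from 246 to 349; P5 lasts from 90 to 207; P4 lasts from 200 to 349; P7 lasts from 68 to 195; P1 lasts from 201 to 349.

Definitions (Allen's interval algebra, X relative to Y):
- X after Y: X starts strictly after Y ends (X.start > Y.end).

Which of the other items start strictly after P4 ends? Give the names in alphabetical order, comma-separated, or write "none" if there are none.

none

Target P4 = [200, 349].
P1 [201, 349] → finishes → no.
P2 [247, 302] → during → no.
P3 [284, 323] → during → no.
P5 [90, 207] → overlaps → no.
P6 [246, 349] → finishes → no.
P7 [68, 195] → before → no.
P8 [247, 326] → during → no.
Result: none.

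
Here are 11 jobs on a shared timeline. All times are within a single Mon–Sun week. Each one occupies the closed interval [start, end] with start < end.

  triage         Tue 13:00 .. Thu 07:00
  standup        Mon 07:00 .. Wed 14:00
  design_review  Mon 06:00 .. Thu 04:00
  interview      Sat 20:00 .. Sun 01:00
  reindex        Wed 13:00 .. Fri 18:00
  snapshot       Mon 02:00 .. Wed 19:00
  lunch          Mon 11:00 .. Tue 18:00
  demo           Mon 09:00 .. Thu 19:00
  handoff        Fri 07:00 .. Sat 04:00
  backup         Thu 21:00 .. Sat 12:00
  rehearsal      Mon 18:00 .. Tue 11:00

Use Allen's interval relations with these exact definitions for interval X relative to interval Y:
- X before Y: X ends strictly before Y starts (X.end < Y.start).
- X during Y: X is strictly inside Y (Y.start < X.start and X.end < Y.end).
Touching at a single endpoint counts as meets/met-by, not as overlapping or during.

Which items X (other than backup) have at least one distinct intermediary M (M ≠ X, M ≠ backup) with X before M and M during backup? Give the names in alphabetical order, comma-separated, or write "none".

Target backup = [Thu 21:00, Sat 12:00].
Intermediaries M with M during backup: handoff.
Via handoff — items with X before handoff: demo, design_review, lunch, rehearsal, snapshot, standup, triage.
Union: demo, design_review, lunch, rehearsal, snapshot, standup, triage.

demo, design_review, lunch, rehearsal, snapshot, standup, triage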